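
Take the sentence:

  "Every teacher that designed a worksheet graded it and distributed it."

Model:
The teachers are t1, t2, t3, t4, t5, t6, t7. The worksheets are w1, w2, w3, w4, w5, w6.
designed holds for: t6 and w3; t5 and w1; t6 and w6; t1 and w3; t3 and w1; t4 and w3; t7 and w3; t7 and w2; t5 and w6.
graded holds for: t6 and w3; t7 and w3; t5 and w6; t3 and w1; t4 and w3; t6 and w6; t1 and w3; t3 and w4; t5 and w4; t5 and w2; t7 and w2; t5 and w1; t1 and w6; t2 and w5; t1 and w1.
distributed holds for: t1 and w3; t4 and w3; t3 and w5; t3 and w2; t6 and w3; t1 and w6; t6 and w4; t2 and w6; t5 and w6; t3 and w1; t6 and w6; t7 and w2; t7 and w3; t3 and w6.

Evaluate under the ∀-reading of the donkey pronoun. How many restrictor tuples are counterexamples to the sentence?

1

"it" takes "a worksheet" as antecedent — a donkey pronoun bound across the clause boundary.
Strong reading: for every (t,w) with designed(t,w), graded(t,w) ∧ distributed(t,w).
Restrictor pairs: (t1,w3) ✓  (t3,w1) ✓  (t4,w3) ✓  (t5,w1) ✗  (t5,w6) ✓  (t6,w3) ✓  (t6,w6) ✓  (t7,w2) ✓  (t7,w3) ✓
Counterexamples (restrictor pairs failing the scope): 1.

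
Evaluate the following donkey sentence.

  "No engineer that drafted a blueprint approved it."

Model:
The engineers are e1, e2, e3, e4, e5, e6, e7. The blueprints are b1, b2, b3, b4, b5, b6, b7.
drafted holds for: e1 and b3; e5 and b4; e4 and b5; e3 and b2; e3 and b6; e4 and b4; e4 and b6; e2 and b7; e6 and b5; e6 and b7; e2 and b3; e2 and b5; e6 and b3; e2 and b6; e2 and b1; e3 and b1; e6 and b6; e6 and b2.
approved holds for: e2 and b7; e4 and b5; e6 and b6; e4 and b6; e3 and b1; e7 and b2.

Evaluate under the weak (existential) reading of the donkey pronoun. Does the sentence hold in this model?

False

"it" takes "a blueprint" as antecedent — a donkey pronoun bound across the clause boundary.
Truth condition: for no (e,b) with drafted(e,b) does approved(e,b) hold.
Restrictor pairs — does the scope hold? (e1,b3):fails  (e2,b1):fails  (e2,b3):fails  (e2,b5):fails  (e2,b6):fails  (e2,b7):holds  (e3,b1):holds  (e3,b2):fails  (e3,b6):fails  (e4,b4):fails  (e4,b5):holds  (e4,b6):holds  (e5,b4):fails  (e6,b2):fails  (e6,b3):fails  (e6,b5):fails  (e6,b6):holds  (e6,b7):fails
Scope holds for 5 pair(s), so the sentence is false.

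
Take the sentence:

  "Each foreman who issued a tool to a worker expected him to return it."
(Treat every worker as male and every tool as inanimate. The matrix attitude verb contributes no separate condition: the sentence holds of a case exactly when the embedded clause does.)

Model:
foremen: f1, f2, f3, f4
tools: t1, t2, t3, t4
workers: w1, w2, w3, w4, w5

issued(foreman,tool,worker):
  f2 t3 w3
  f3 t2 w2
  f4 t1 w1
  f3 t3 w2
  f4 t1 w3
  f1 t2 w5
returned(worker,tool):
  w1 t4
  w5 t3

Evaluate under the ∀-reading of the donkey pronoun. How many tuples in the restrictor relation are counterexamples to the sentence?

"him" takes "a worker" as antecedent and "it" takes "a tool"; both are donkey pronouns co-varying with the restrictor.
Strong reading: for every (f,t,w) with issued(f,t,w), returned(w,t).
Restrictor triples: (f1,t2,w5)→returned(w5,t2) ✗  (f2,t3,w3)→returned(w3,t3) ✗  (f3,t2,w2)→returned(w2,t2) ✗  (f3,t3,w2)→returned(w2,t3) ✗  (f4,t1,w1)→returned(w1,t1) ✗  (f4,t1,w3)→returned(w3,t1) ✗
Counterexamples (restrictor triples failing the scope): 6.

6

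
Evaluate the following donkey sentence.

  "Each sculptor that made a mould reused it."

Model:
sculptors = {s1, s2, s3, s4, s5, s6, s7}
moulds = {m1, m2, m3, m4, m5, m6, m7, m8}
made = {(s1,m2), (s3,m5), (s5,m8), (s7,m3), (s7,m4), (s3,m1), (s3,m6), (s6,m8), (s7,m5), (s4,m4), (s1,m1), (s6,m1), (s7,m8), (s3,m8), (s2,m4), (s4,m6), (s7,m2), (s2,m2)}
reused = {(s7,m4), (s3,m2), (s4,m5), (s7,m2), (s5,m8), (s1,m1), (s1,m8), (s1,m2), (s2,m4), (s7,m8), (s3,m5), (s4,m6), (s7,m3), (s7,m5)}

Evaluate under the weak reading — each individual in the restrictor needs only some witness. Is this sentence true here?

"it" takes "a mould" as antecedent — a donkey pronoun bound across the clause boundary.
Weak reading: every sculptor s with some made-mould has at least one made-mould m such that reused(s,m).
Per sculptor: s1:✓  s2:✓  s3:✓  s4:✓  s5:✓  s6:✗  s7:✓
s6 has no witness among its made-moulds.

False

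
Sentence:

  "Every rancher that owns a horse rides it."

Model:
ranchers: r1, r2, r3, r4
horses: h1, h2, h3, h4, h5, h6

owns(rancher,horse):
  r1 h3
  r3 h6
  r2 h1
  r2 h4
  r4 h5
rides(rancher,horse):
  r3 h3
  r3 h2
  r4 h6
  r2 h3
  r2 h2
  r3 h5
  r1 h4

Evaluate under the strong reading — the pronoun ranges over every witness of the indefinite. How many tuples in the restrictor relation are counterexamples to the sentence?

"it" takes "a horse" as antecedent — a donkey pronoun bound across the clause boundary.
Strong reading: for every (r,h) with owns(r,h), rides(r,h).
Restrictor pairs: (r1,h3) ✗  (r2,h1) ✗  (r2,h4) ✗  (r3,h6) ✗  (r4,h5) ✗
Counterexamples (restrictor pairs failing the scope): 5.

5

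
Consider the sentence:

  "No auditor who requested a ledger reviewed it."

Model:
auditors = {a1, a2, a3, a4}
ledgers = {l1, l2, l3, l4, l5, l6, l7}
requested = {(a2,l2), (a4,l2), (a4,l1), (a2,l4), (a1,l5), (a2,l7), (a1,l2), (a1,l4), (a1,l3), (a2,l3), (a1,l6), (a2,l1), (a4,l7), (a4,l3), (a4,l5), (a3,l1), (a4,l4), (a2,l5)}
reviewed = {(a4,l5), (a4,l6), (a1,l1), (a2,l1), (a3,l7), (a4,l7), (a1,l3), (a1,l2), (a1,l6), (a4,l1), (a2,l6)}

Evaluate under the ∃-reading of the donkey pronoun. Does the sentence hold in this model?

"it" takes "a ledger" as antecedent — a donkey pronoun bound across the clause boundary.
Truth condition: for no (a,l) with requested(a,l) does reviewed(a,l) hold.
Restrictor pairs — does the scope hold? (a1,l2):holds  (a1,l3):holds  (a1,l4):fails  (a1,l5):fails  (a1,l6):holds  (a2,l1):holds  (a2,l2):fails  (a2,l3):fails  (a2,l4):fails  (a2,l5):fails  (a2,l7):fails  (a3,l1):fails  (a4,l1):holds  (a4,l2):fails  (a4,l3):fails  (a4,l4):fails  (a4,l5):holds  (a4,l7):holds
Scope holds for 7 pair(s), so the sentence is false.

False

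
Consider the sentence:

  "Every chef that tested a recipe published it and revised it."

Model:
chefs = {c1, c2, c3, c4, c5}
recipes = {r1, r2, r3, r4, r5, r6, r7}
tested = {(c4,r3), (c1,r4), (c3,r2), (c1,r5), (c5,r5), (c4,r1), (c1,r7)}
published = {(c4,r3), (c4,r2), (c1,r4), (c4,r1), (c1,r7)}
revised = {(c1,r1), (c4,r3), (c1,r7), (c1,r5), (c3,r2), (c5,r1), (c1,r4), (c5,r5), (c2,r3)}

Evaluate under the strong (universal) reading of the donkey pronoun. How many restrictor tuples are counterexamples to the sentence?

"it" takes "a recipe" as antecedent — a donkey pronoun bound across the clause boundary.
Strong reading: for every (c,r) with tested(c,r), published(c,r) ∧ revised(c,r).
Restrictor pairs: (c1,r4) ✓  (c1,r5) ✗  (c1,r7) ✓  (c3,r2) ✗  (c4,r1) ✗  (c4,r3) ✓  (c5,r5) ✗
Counterexamples (restrictor pairs failing the scope): 4.

4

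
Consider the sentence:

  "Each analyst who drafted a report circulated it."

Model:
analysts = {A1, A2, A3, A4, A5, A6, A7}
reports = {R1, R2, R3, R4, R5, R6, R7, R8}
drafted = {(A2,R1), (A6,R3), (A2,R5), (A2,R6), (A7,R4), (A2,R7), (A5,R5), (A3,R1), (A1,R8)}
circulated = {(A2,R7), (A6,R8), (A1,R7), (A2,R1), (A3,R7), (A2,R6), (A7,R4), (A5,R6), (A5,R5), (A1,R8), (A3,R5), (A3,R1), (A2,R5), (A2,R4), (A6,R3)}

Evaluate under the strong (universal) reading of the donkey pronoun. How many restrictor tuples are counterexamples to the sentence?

"it" takes "a report" as antecedent — a donkey pronoun bound across the clause boundary.
Strong reading: for every (a,r) with drafted(a,r), circulated(a,r).
Restrictor pairs: (A1,R8) ✓  (A2,R1) ✓  (A2,R5) ✓  (A2,R6) ✓  (A2,R7) ✓  (A3,R1) ✓  (A5,R5) ✓  (A6,R3) ✓  (A7,R4) ✓
Counterexamples (restrictor pairs failing the scope): 0.

0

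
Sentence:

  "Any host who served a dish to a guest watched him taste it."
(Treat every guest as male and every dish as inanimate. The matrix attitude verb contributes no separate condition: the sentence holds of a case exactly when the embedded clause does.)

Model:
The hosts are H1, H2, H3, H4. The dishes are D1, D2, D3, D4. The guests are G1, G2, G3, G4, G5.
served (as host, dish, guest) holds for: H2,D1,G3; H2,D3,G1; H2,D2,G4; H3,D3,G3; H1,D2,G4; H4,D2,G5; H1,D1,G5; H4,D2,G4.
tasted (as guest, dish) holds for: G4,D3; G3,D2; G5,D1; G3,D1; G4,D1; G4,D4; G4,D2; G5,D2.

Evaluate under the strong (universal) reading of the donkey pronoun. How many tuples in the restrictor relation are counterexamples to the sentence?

"him" takes "a guest" as antecedent and "it" takes "a dish"; both are donkey pronouns co-varying with the restrictor.
Strong reading: for every (h,d,g) with served(h,d,g), tasted(g,d).
Restrictor triples: (H1,D1,G5)→tasted(G5,D1) ✓  (H1,D2,G4)→tasted(G4,D2) ✓  (H2,D1,G3)→tasted(G3,D1) ✓  (H2,D2,G4)→tasted(G4,D2) ✓  (H2,D3,G1)→tasted(G1,D3) ✗  (H3,D3,G3)→tasted(G3,D3) ✗  (H4,D2,G4)→tasted(G4,D2) ✓  (H4,D2,G5)→tasted(G5,D2) ✓
Counterexamples (restrictor triples failing the scope): 2.

2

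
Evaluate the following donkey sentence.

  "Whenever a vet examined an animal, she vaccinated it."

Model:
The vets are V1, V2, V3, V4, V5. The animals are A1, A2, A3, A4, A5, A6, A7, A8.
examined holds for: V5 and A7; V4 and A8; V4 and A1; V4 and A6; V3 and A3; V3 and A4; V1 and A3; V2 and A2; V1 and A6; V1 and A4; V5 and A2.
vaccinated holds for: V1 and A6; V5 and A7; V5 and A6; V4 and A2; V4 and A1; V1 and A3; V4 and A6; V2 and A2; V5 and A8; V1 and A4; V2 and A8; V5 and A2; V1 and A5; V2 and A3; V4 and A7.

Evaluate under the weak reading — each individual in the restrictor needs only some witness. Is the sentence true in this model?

False

"it" takes "an animal" as antecedent — a donkey pronoun bound across the clause boundary.
Weak reading: every vet v with some examined-animal has at least one examined-animal a such that vaccinated(v,a).
Per vet: V1:✓  V2:✓  V3:✗  V4:✓  V5:✓
V3 has no witness among its examined-animals.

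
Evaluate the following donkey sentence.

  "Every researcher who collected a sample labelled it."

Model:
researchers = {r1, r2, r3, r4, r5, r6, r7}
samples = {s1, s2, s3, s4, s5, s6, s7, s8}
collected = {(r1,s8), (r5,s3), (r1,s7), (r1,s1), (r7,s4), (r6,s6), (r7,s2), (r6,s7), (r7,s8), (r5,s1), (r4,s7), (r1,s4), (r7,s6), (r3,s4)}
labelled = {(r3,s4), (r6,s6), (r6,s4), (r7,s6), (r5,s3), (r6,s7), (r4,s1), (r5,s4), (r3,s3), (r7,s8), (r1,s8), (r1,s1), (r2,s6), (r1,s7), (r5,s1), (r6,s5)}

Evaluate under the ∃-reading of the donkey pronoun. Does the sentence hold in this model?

False

"it" takes "a sample" as antecedent — a donkey pronoun bound across the clause boundary.
Weak reading: every researcher r with some collected-sample has at least one collected-sample s such that labelled(r,s).
Per researcher: r1:✓  r3:✓  r4:✗  r5:✓  r6:✓  r7:✓
r4 has no witness among its collected-samples.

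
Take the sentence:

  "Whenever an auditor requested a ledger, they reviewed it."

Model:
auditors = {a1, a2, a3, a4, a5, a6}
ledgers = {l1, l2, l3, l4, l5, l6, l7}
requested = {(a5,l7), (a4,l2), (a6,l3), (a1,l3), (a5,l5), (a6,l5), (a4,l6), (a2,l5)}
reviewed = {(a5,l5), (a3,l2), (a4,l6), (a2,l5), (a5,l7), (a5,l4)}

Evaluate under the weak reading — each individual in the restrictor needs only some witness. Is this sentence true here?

False

"it" takes "a ledger" as antecedent — a donkey pronoun bound across the clause boundary.
Weak reading: every auditor a with some requested-ledger has at least one requested-ledger l such that reviewed(a,l).
Per auditor: a1:✗  a2:✓  a4:✓  a5:✓  a6:✗
a1 has no witness among its requested-ledgers.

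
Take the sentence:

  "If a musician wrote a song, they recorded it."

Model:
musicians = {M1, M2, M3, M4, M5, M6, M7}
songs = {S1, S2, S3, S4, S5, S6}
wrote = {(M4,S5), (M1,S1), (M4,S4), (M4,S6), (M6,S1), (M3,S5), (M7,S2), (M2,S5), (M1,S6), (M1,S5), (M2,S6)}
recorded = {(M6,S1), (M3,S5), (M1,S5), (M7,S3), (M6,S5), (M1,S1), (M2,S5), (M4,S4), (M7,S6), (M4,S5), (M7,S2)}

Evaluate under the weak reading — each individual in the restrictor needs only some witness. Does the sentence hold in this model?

True

"it" takes "a song" as antecedent — a donkey pronoun bound across the clause boundary.
Weak reading: every musician m with some wrote-song has at least one wrote-song s such that recorded(m,s).
Per musician: M1:✓  M2:✓  M3:✓  M4:✓  M6:✓  M7:✓
Every musician in the restrictor has a witness.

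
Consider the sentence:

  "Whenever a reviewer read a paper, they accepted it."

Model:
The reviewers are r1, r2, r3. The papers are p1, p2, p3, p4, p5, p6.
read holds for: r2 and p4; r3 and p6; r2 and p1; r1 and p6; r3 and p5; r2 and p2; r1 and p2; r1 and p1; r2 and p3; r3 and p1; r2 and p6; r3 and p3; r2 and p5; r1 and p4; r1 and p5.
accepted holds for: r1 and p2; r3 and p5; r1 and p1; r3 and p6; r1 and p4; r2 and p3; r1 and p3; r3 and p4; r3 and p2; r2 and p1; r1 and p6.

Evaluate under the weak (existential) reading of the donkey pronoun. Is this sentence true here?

True

"it" takes "a paper" as antecedent — a donkey pronoun bound across the clause boundary.
Weak reading: every reviewer r with some read-paper has at least one read-paper p such that accepted(r,p).
Per reviewer: r1:✓  r2:✓  r3:✓
Every reviewer in the restrictor has a witness.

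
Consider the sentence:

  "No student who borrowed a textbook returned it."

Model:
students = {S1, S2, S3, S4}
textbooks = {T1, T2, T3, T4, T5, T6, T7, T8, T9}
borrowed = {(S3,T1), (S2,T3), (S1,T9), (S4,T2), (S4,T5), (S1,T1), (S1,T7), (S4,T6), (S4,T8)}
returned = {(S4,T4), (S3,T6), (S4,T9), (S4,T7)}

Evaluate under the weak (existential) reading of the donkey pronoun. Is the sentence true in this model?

True

"it" takes "a textbook" as antecedent — a donkey pronoun bound across the clause boundary.
Truth condition: for no (s,t) with borrowed(s,t) does returned(s,t) hold.
Restrictor pairs — does the scope hold? (S1,T1):fails  (S1,T7):fails  (S1,T9):fails  (S2,T3):fails  (S3,T1):fails  (S4,T2):fails  (S4,T5):fails  (S4,T6):fails  (S4,T8):fails
Scope holds for no restrictor pair, so the sentence is true.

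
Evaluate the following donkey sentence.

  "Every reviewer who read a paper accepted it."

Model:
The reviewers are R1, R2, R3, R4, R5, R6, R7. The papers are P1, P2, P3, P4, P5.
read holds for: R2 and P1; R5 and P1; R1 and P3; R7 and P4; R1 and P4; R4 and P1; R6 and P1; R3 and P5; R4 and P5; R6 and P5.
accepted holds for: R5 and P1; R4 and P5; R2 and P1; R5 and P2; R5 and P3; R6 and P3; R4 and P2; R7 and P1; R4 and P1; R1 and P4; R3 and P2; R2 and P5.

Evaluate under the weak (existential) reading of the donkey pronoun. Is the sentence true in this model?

"it" takes "a paper" as antecedent — a donkey pronoun bound across the clause boundary.
Weak reading: every reviewer r with some read-paper has at least one read-paper p such that accepted(r,p).
Per reviewer: R1:✓  R2:✓  R3:✗  R4:✓  R5:✓  R6:✗  R7:✗
R3 has no witness among its read-papers.

False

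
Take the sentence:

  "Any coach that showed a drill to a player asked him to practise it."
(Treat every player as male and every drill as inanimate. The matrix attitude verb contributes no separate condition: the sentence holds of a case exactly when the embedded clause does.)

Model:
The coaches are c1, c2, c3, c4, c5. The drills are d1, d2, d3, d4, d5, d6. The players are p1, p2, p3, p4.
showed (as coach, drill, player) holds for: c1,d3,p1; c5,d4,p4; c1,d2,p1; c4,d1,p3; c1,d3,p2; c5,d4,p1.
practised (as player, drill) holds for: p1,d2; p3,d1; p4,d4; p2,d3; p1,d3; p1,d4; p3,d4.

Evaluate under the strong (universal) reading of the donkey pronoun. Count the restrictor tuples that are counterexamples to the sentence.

0

"him" takes "a player" as antecedent and "it" takes "a drill"; both are donkey pronouns co-varying with the restrictor.
Strong reading: for every (c,d,p) with showed(c,d,p), practised(p,d).
Restrictor triples: (c1,d2,p1)→practised(p1,d2) ✓  (c1,d3,p1)→practised(p1,d3) ✓  (c1,d3,p2)→practised(p2,d3) ✓  (c4,d1,p3)→practised(p3,d1) ✓  (c5,d4,p1)→practised(p1,d4) ✓  (c5,d4,p4)→practised(p4,d4) ✓
Counterexamples (restrictor triples failing the scope): 0.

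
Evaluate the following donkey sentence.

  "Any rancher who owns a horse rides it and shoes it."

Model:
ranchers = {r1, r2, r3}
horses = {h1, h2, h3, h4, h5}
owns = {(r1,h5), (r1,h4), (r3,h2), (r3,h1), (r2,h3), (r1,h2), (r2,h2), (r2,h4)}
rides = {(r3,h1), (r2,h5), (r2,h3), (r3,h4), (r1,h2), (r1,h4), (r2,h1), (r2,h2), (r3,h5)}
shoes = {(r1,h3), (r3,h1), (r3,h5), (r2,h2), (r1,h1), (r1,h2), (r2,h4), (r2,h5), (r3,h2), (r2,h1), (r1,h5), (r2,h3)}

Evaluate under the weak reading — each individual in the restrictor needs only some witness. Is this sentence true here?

"it" takes "a horse" as antecedent — a donkey pronoun bound across the clause boundary.
Weak reading: every rancher r with some owns-horse has at least one owns-horse h such that rides(r,h) ∧ shoes(r,h).
Per rancher: r1:✓  r2:✓  r3:✓
Every rancher in the restrictor has a witness.

True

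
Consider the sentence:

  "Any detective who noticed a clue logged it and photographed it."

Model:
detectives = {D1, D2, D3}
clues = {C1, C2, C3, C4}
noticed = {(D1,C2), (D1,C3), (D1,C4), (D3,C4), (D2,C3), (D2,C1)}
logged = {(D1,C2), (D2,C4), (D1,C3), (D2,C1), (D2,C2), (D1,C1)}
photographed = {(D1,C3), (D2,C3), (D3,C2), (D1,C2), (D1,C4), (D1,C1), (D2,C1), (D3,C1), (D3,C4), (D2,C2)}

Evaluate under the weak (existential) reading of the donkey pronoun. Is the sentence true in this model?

False

"it" takes "a clue" as antecedent — a donkey pronoun bound across the clause boundary.
Weak reading: every detective d with some noticed-clue has at least one noticed-clue c such that logged(d,c) ∧ photographed(d,c).
Per detective: D1:✓  D2:✓  D3:✗
D3 has no witness among its noticed-clues.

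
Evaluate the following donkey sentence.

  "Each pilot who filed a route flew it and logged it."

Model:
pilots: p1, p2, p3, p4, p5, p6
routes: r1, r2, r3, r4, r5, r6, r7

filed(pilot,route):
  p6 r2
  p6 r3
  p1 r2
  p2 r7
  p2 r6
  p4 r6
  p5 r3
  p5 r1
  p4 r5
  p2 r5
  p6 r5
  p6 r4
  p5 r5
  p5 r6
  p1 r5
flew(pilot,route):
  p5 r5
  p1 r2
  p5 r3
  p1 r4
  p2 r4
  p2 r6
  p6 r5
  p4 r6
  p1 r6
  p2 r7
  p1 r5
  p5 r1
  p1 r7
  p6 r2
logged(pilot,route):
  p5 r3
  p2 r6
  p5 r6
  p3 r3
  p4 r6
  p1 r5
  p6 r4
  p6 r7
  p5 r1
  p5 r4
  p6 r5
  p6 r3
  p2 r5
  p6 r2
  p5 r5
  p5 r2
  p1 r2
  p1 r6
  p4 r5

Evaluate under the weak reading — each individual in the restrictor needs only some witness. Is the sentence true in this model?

"it" takes "a route" as antecedent — a donkey pronoun bound across the clause boundary.
Weak reading: every pilot p with some filed-route has at least one filed-route r such that flew(p,r) ∧ logged(p,r).
Per pilot: p1:✓  p2:✓  p4:✓  p5:✓  p6:✓
Every pilot in the restrictor has a witness.

True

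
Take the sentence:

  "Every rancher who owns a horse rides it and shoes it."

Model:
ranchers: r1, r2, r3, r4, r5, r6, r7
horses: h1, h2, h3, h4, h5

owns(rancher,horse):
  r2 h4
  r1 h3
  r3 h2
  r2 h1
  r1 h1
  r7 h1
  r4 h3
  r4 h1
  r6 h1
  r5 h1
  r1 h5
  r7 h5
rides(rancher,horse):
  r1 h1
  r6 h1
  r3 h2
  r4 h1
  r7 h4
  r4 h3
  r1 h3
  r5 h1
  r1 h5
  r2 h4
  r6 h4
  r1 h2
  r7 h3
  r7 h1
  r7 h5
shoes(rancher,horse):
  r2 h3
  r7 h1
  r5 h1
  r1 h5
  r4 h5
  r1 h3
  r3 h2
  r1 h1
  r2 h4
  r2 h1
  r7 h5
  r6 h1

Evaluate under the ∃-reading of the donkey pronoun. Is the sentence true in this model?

"it" takes "a horse" as antecedent — a donkey pronoun bound across the clause boundary.
Weak reading: every rancher r with some owns-horse has at least one owns-horse h such that rides(r,h) ∧ shoes(r,h).
Per rancher: r1:✓  r2:✓  r3:✓  r4:✗  r5:✓  r6:✓  r7:✓
r4 has no witness among its owns-horses.

False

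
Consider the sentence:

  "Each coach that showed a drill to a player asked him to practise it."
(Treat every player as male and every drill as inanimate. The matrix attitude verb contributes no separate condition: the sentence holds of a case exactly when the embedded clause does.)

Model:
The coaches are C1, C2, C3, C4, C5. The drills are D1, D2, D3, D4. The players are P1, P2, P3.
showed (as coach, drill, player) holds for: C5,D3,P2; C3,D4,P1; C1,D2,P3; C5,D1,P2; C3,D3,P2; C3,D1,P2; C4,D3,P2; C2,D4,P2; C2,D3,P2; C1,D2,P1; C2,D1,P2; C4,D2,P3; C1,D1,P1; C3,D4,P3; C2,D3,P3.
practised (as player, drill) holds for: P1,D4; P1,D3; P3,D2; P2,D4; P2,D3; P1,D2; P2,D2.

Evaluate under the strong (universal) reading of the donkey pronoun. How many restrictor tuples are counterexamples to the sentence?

"him" takes "a player" as antecedent and "it" takes "a drill"; both are donkey pronouns co-varying with the restrictor.
Strong reading: for every (c,d,p) with showed(c,d,p), practised(p,d).
Restrictor triples: (C1,D1,P1)→practised(P1,D1) ✗  (C1,D2,P1)→practised(P1,D2) ✓  (C1,D2,P3)→practised(P3,D2) ✓  (C2,D1,P2)→practised(P2,D1) ✗  (C2,D3,P2)→practised(P2,D3) ✓  (C2,D3,P3)→practised(P3,D3) ✗  (C2,D4,P2)→practised(P2,D4) ✓  (C3,D1,P2)→practised(P2,D1) ✗  (C3,D3,P2)→practised(P2,D3) ✓  (C3,D4,P1)→practised(P1,D4) ✓  (C3,D4,P3)→practised(P3,D4) ✗  (C4,D2,P3)→practised(P3,D2) ✓  (C4,D3,P2)→practised(P2,D3) ✓  (C5,D1,P2)→practised(P2,D1) ✗  (C5,D3,P2)→practised(P2,D3) ✓
Counterexamples (restrictor triples failing the scope): 6.

6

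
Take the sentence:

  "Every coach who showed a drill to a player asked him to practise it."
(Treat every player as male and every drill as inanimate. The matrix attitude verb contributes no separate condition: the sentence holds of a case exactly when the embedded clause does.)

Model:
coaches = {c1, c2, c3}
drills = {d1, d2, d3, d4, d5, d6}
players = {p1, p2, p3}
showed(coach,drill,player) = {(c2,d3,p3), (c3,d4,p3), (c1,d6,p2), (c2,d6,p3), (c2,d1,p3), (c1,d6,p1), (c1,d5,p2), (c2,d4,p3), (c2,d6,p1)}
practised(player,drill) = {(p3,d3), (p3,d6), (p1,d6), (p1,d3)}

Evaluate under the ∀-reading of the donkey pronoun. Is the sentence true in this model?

"him" takes "a player" as antecedent and "it" takes "a drill"; both are donkey pronouns co-varying with the restrictor.
Strong reading: for every (c,d,p) with showed(c,d,p), practised(p,d).
Restrictor triples: (c1,d5,p2)→practised(p2,d5) ✗  (c1,d6,p1)→practised(p1,d6) ✓  (c1,d6,p2)→practised(p2,d6) ✗  (c2,d1,p3)→practised(p3,d1) ✗  (c2,d3,p3)→practised(p3,d3) ✓  (c2,d4,p3)→practised(p3,d4) ✗  (c2,d6,p1)→practised(p1,d6) ✓  (c2,d6,p3)→practised(p3,d6) ✓  (c3,d4,p3)→practised(p3,d4) ✗
Counterexample: (c1,d5,p2) — practised(p2,d5) does not hold.

False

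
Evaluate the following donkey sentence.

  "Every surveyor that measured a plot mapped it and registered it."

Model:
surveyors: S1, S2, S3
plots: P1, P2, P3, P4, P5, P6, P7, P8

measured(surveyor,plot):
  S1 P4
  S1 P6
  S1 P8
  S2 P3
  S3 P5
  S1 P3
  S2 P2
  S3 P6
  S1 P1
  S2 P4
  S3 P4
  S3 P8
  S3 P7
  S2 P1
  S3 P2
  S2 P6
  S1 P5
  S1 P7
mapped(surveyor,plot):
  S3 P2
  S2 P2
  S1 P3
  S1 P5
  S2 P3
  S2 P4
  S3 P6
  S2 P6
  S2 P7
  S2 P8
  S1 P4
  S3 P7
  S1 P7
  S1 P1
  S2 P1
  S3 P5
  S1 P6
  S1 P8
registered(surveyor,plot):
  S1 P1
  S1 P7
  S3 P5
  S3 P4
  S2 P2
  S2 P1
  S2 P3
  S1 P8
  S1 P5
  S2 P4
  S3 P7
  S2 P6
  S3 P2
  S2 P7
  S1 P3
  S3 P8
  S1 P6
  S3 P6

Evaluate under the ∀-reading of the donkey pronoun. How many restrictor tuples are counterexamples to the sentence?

"it" takes "a plot" as antecedent — a donkey pronoun bound across the clause boundary.
Strong reading: for every (s,p) with measured(s,p), mapped(s,p) ∧ registered(s,p).
Restrictor pairs: (S1,P1) ✓  (S1,P3) ✓  (S1,P4) ✗  (S1,P5) ✓  (S1,P6) ✓  (S1,P7) ✓  (S1,P8) ✓  (S2,P1) ✓  (S2,P2) ✓  (S2,P3) ✓  (S2,P4) ✓  (S2,P6) ✓  (S3,P2) ✓  (S3,P4) ✗  (S3,P5) ✓  (S3,P6) ✓  (S3,P7) ✓  (S3,P8) ✗
Counterexamples (restrictor pairs failing the scope): 3.

3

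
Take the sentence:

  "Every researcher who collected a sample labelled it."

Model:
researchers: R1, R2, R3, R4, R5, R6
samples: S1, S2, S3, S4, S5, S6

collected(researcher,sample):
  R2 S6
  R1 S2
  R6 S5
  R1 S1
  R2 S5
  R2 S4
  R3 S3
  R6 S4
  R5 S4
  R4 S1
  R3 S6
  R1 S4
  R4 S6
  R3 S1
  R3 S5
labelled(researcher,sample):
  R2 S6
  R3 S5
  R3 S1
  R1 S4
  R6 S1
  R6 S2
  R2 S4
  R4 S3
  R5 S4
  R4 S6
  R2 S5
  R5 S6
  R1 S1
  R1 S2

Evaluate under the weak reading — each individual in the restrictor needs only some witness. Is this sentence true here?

False

"it" takes "a sample" as antecedent — a donkey pronoun bound across the clause boundary.
Weak reading: every researcher r with some collected-sample has at least one collected-sample s such that labelled(r,s).
Per researcher: R1:✓  R2:✓  R3:✓  R4:✓  R5:✓  R6:✗
R6 has no witness among its collected-samples.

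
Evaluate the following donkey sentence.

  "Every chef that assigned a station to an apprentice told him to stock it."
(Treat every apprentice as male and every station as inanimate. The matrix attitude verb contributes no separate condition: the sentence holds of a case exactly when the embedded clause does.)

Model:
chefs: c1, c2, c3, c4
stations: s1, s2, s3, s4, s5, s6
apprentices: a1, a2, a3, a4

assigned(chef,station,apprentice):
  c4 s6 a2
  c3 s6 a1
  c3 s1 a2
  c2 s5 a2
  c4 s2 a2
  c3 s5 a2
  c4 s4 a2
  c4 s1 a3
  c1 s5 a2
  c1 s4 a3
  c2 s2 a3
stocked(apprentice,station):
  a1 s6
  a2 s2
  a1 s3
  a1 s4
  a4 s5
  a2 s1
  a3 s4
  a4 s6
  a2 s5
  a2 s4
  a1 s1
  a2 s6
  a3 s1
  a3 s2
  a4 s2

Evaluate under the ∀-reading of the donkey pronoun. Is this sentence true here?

True

"him" takes "an apprentice" as antecedent and "it" takes "a station"; both are donkey pronouns co-varying with the restrictor.
Strong reading: for every (c,s,a) with assigned(c,s,a), stocked(a,s).
Restrictor triples: (c1,s4,a3)→stocked(a3,s4) ✓  (c1,s5,a2)→stocked(a2,s5) ✓  (c2,s2,a3)→stocked(a3,s2) ✓  (c2,s5,a2)→stocked(a2,s5) ✓  (c3,s1,a2)→stocked(a2,s1) ✓  (c3,s5,a2)→stocked(a2,s5) ✓  (c3,s6,a1)→stocked(a1,s6) ✓  (c4,s1,a3)→stocked(a3,s1) ✓  (c4,s2,a2)→stocked(a2,s2) ✓  (c4,s4,a2)→stocked(a2,s4) ✓  (c4,s6,a2)→stocked(a2,s6) ✓
Every restrictor triple satisfies the scope.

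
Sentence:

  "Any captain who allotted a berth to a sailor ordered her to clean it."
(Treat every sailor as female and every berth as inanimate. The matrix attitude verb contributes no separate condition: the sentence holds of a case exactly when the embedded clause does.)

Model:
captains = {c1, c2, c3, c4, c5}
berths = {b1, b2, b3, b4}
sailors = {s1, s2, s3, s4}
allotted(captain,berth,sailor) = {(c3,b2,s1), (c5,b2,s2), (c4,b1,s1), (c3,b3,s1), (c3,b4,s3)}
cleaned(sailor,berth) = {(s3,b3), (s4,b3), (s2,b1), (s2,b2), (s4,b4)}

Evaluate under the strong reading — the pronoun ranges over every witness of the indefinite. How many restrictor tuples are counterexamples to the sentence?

"her" takes "a sailor" as antecedent and "it" takes "a berth"; both are donkey pronouns co-varying with the restrictor.
Strong reading: for every (c,b,s) with allotted(c,b,s), cleaned(s,b).
Restrictor triples: (c3,b2,s1)→cleaned(s1,b2) ✗  (c3,b3,s1)→cleaned(s1,b3) ✗  (c3,b4,s3)→cleaned(s3,b4) ✗  (c4,b1,s1)→cleaned(s1,b1) ✗  (c5,b2,s2)→cleaned(s2,b2) ✓
Counterexamples (restrictor triples failing the scope): 4.

4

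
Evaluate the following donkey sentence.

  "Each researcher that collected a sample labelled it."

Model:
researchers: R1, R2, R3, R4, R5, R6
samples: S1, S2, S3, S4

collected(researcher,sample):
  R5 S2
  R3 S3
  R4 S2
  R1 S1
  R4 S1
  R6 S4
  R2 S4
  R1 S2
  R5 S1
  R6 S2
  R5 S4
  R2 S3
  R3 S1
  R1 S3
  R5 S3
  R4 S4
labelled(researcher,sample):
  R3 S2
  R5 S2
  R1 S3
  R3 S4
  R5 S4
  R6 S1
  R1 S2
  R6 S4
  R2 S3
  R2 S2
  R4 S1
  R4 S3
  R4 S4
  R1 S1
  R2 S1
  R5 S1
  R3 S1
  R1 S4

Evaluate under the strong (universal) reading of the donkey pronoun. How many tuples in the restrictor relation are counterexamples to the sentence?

5

"it" takes "a sample" as antecedent — a donkey pronoun bound across the clause boundary.
Strong reading: for every (r,s) with collected(r,s), labelled(r,s).
Restrictor pairs: (R1,S1) ✓  (R1,S2) ✓  (R1,S3) ✓  (R2,S3) ✓  (R2,S4) ✗  (R3,S1) ✓  (R3,S3) ✗  (R4,S1) ✓  (R4,S2) ✗  (R4,S4) ✓  (R5,S1) ✓  (R5,S2) ✓  (R5,S3) ✗  (R5,S4) ✓  (R6,S2) ✗  (R6,S4) ✓
Counterexamples (restrictor pairs failing the scope): 5.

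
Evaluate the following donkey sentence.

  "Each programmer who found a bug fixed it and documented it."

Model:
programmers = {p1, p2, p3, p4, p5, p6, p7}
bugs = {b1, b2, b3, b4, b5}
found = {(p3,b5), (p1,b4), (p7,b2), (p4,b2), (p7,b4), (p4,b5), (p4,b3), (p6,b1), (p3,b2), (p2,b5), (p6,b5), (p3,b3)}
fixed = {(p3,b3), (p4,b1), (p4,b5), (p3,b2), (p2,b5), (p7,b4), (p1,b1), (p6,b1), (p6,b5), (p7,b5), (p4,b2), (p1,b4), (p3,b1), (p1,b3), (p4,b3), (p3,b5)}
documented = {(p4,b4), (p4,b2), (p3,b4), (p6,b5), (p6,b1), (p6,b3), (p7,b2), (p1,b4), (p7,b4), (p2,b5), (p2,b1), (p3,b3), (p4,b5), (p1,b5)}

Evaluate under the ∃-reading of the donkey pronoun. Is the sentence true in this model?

True

"it" takes "a bug" as antecedent — a donkey pronoun bound across the clause boundary.
Weak reading: every programmer p with some found-bug has at least one found-bug b such that fixed(p,b) ∧ documented(p,b).
Per programmer: p1:✓  p2:✓  p3:✓  p4:✓  p6:✓  p7:✓
Every programmer in the restrictor has a witness.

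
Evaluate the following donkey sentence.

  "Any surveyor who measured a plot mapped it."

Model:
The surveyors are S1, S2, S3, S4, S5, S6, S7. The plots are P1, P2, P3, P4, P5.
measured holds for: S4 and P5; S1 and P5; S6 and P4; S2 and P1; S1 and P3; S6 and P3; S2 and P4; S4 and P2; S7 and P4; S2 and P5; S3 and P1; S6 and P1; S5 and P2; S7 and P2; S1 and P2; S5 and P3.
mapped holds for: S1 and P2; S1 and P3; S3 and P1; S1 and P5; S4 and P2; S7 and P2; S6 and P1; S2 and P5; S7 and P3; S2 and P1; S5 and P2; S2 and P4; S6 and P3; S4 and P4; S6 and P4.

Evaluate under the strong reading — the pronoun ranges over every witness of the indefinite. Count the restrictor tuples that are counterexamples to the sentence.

"it" takes "a plot" as antecedent — a donkey pronoun bound across the clause boundary.
Strong reading: for every (s,p) with measured(s,p), mapped(s,p).
Restrictor pairs: (S1,P2) ✓  (S1,P3) ✓  (S1,P5) ✓  (S2,P1) ✓  (S2,P4) ✓  (S2,P5) ✓  (S3,P1) ✓  (S4,P2) ✓  (S4,P5) ✗  (S5,P2) ✓  (S5,P3) ✗  (S6,P1) ✓  (S6,P3) ✓  (S6,P4) ✓  (S7,P2) ✓  (S7,P4) ✗
Counterexamples (restrictor pairs failing the scope): 3.

3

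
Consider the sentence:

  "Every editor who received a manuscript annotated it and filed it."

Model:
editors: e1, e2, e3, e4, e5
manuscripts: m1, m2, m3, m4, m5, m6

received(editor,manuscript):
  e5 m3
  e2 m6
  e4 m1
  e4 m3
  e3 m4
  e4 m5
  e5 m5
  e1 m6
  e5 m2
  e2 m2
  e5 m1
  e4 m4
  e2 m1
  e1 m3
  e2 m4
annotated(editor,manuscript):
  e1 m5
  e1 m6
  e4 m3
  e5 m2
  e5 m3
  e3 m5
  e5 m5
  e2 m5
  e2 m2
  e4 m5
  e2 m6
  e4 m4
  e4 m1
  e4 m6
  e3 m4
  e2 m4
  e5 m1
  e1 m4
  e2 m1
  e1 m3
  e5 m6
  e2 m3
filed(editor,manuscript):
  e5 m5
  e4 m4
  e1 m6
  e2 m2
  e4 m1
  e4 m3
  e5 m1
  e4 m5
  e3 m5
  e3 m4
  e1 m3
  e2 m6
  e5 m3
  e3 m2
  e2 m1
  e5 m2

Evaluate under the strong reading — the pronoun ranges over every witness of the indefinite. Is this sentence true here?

False

"it" takes "a manuscript" as antecedent — a donkey pronoun bound across the clause boundary.
Strong reading: for every (e,m) with received(e,m), annotated(e,m) ∧ filed(e,m).
Restrictor pairs: (e1,m3) ✓  (e1,m6) ✓  (e2,m1) ✓  (e2,m2) ✓  (e2,m4) ✗  (e2,m6) ✓  (e3,m4) ✓  (e4,m1) ✓  (e4,m3) ✓  (e4,m4) ✓  (e4,m5) ✓  (e5,m1) ✓  (e5,m2) ✓  (e5,m3) ✓  (e5,m5) ✓
Counterexample: (e2,m4) is in received but fails the scope.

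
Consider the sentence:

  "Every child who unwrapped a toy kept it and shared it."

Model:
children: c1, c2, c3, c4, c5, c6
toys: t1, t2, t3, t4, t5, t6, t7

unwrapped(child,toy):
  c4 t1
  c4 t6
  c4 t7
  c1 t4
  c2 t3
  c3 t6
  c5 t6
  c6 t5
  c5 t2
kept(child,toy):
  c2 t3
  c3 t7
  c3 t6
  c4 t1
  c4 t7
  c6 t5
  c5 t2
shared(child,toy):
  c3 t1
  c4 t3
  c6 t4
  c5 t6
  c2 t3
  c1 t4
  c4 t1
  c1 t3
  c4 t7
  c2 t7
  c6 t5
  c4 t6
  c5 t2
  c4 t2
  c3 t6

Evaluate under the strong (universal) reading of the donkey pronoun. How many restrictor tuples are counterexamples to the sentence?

3

"it" takes "a toy" as antecedent — a donkey pronoun bound across the clause boundary.
Strong reading: for every (c,t) with unwrapped(c,t), kept(c,t) ∧ shared(c,t).
Restrictor pairs: (c1,t4) ✗  (c2,t3) ✓  (c3,t6) ✓  (c4,t1) ✓  (c4,t6) ✗  (c4,t7) ✓  (c5,t2) ✓  (c5,t6) ✗  (c6,t5) ✓
Counterexamples (restrictor pairs failing the scope): 3.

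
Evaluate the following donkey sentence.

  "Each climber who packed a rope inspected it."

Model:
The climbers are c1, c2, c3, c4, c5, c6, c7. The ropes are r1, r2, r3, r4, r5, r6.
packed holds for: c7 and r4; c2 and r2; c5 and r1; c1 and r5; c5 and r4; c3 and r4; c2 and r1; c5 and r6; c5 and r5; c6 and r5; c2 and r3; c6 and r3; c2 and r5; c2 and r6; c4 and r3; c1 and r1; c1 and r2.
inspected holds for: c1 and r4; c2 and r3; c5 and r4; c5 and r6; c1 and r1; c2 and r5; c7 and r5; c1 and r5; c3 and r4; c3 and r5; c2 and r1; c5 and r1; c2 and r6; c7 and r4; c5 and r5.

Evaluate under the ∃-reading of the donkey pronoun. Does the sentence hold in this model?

False

"it" takes "a rope" as antecedent — a donkey pronoun bound across the clause boundary.
Weak reading: every climber c with some packed-rope has at least one packed-rope r such that inspected(c,r).
Per climber: c1:✓  c2:✓  c3:✓  c4:✗  c5:✓  c6:✗  c7:✓
c4 has no witness among its packed-ropes.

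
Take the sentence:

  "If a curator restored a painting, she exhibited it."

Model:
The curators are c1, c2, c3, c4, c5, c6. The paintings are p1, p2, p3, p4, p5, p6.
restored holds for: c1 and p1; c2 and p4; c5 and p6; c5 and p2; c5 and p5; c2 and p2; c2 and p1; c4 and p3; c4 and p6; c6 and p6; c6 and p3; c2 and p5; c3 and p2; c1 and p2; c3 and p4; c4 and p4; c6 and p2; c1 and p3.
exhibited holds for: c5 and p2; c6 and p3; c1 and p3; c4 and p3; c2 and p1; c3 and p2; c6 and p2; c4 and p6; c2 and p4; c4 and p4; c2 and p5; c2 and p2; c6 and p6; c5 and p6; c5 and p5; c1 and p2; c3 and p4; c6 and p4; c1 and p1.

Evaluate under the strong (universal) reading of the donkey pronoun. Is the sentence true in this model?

True

"it" takes "a painting" as antecedent — a donkey pronoun bound across the clause boundary.
Strong reading: for every (c,p) with restored(c,p), exhibited(c,p).
Restrictor pairs: (c1,p1) ✓  (c1,p2) ✓  (c1,p3) ✓  (c2,p1) ✓  (c2,p2) ✓  (c2,p4) ✓  (c2,p5) ✓  (c3,p2) ✓  (c3,p4) ✓  (c4,p3) ✓  (c4,p4) ✓  (c4,p6) ✓  (c5,p2) ✓  (c5,p5) ✓  (c5,p6) ✓  (c6,p2) ✓  (c6,p3) ✓  (c6,p6) ✓
Every restrictor pair satisfies the scope.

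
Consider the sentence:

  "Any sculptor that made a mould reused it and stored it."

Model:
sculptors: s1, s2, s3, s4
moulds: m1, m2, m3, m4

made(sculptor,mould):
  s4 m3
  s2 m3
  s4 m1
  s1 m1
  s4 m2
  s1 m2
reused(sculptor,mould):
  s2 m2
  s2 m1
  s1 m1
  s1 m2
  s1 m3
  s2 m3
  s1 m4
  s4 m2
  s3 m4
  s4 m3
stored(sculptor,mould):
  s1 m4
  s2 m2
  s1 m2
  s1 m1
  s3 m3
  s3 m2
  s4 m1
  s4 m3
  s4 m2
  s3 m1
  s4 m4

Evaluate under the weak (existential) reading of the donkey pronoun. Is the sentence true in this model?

"it" takes "a mould" as antecedent — a donkey pronoun bound across the clause boundary.
Weak reading: every sculptor s with some made-mould has at least one made-mould m such that reused(s,m) ∧ stored(s,m).
Per sculptor: s1:✓  s2:✗  s4:✓
s2 has no witness among its made-moulds.

False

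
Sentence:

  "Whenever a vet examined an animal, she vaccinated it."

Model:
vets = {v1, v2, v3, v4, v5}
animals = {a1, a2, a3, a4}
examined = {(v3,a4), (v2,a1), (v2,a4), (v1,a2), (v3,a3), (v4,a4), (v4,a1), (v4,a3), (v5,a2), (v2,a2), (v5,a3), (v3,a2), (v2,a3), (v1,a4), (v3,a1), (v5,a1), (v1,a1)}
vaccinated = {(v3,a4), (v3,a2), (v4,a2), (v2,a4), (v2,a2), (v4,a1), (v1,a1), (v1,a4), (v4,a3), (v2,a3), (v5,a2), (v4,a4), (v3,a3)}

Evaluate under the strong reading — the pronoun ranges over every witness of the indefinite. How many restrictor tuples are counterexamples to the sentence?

5

"it" takes "an animal" as antecedent — a donkey pronoun bound across the clause boundary.
Strong reading: for every (v,a) with examined(v,a), vaccinated(v,a).
Restrictor pairs: (v1,a1) ✓  (v1,a2) ✗  (v1,a4) ✓  (v2,a1) ✗  (v2,a2) ✓  (v2,a3) ✓  (v2,a4) ✓  (v3,a1) ✗  (v3,a2) ✓  (v3,a3) ✓  (v3,a4) ✓  (v4,a1) ✓  (v4,a3) ✓  (v4,a4) ✓  (v5,a1) ✗  (v5,a2) ✓  (v5,a3) ✗
Counterexamples (restrictor pairs failing the scope): 5.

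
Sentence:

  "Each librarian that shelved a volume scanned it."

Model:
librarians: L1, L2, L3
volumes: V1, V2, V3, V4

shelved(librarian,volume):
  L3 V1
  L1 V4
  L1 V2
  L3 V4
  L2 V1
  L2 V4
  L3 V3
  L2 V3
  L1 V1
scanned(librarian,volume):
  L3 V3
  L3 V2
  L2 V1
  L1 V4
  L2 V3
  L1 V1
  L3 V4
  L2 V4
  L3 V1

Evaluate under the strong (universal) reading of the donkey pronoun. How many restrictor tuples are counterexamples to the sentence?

"it" takes "a volume" as antecedent — a donkey pronoun bound across the clause boundary.
Strong reading: for every (l,v) with shelved(l,v), scanned(l,v).
Restrictor pairs: (L1,V1) ✓  (L1,V2) ✗  (L1,V4) ✓  (L2,V1) ✓  (L2,V3) ✓  (L2,V4) ✓  (L3,V1) ✓  (L3,V3) ✓  (L3,V4) ✓
Counterexamples (restrictor pairs failing the scope): 1.

1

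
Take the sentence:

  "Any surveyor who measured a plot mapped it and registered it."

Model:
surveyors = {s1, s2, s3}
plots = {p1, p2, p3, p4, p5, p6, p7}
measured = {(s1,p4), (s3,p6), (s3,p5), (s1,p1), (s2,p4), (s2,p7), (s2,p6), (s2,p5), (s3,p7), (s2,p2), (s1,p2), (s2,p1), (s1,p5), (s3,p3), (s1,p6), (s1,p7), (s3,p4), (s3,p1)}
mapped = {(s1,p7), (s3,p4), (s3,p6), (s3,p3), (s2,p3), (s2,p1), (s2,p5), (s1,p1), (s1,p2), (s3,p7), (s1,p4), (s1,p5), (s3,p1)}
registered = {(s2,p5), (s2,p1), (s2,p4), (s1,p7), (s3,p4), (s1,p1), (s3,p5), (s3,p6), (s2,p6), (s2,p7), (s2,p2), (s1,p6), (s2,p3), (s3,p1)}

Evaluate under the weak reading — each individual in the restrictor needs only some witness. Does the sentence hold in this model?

True

"it" takes "a plot" as antecedent — a donkey pronoun bound across the clause boundary.
Weak reading: every surveyor s with some measured-plot has at least one measured-plot p such that mapped(s,p) ∧ registered(s,p).
Per surveyor: s1:✓  s2:✓  s3:✓
Every surveyor in the restrictor has a witness.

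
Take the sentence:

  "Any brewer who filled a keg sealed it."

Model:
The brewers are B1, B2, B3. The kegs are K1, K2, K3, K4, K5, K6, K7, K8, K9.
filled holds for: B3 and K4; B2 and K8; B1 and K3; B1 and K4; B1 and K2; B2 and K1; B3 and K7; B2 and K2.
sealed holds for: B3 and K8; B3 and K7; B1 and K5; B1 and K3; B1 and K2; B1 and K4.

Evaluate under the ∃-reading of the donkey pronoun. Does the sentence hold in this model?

False

"it" takes "a keg" as antecedent — a donkey pronoun bound across the clause boundary.
Weak reading: every brewer b with some filled-keg has at least one filled-keg k such that sealed(b,k).
Per brewer: B1:✓  B2:✗  B3:✓
B2 has no witness among its filled-kegs.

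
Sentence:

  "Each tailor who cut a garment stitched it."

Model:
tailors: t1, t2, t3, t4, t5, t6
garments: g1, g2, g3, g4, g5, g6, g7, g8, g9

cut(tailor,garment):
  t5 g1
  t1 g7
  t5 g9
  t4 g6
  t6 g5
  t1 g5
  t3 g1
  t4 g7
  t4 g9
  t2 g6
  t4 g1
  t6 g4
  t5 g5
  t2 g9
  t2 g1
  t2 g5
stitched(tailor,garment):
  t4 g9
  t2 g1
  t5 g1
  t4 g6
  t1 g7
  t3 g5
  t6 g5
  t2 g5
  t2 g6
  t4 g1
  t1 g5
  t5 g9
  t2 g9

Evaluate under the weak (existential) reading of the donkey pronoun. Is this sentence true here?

False

"it" takes "a garment" as antecedent — a donkey pronoun bound across the clause boundary.
Weak reading: every tailor t with some cut-garment has at least one cut-garment g such that stitched(t,g).
Per tailor: t1:✓  t2:✓  t3:✗  t4:✓  t5:✓  t6:✓
t3 has no witness among its cut-garments.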